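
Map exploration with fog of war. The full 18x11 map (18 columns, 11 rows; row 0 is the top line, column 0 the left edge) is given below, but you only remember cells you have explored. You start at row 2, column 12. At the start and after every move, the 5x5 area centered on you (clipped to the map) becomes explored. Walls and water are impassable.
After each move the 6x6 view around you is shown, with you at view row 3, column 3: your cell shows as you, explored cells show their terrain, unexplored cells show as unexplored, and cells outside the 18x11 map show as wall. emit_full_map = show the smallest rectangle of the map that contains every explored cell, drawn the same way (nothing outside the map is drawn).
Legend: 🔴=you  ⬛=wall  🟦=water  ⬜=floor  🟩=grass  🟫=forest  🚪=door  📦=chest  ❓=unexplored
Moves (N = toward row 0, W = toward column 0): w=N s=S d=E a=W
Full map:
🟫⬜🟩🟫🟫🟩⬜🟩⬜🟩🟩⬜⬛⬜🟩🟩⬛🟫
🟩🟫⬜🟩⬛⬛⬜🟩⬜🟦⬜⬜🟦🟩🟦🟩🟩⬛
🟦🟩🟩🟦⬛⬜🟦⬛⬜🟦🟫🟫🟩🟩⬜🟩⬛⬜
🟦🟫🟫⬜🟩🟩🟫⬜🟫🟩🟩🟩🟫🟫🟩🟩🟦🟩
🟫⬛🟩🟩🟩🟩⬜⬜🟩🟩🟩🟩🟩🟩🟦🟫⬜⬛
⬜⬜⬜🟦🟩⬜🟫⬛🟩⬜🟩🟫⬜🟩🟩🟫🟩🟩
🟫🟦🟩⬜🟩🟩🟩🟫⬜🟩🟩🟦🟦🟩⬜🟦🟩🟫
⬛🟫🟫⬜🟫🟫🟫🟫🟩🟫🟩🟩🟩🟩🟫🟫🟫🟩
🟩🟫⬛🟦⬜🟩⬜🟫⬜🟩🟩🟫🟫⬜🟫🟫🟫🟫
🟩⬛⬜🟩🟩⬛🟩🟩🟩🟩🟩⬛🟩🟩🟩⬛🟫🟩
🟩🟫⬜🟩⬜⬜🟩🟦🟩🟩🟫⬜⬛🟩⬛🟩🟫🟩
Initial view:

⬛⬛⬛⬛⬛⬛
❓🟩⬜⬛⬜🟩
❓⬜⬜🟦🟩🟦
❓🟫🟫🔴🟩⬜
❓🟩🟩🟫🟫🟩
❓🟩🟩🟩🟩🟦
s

❓🟩⬜⬛⬜🟩
❓⬜⬜🟦🟩🟦
❓🟫🟫🟩🟩⬜
❓🟩🟩🔴🟫🟩
❓🟩🟩🟩🟩🟦
❓🟩🟫⬜🟩🟩

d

🟩⬜⬛⬜🟩❓
⬜⬜🟦🟩🟦🟩
🟫🟫🟩🟩⬜🟩
🟩🟩🟫🔴🟩🟩
🟩🟩🟩🟩🟦🟫
🟩🟫⬜🟩🟩🟫

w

⬛⬛⬛⬛⬛⬛
🟩⬜⬛⬜🟩🟩
⬜⬜🟦🟩🟦🟩
🟫🟫🟩🔴⬜🟩
🟩🟩🟫🟫🟩🟩
🟩🟩🟩🟩🟦🟫

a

⬛⬛⬛⬛⬛⬛
❓🟩⬜⬛⬜🟩
❓⬜⬜🟦🟩🟦
❓🟫🟫🔴🟩⬜
❓🟩🟩🟫🟫🟩
❓🟩🟩🟩🟩🟦

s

❓🟩⬜⬛⬜🟩
❓⬜⬜🟦🟩🟦
❓🟫🟫🟩🟩⬜
❓🟩🟩🔴🟫🟩
❓🟩🟩🟩🟩🟦
❓🟩🟫⬜🟩🟩

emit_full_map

🟩⬜⬛⬜🟩🟩
⬜⬜🟦🟩🟦🟩
🟫🟫🟩🟩⬜🟩
🟩🟩🔴🟫🟩🟩
🟩🟩🟩🟩🟦🟫
🟩🟫⬜🟩🟩🟫

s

❓⬜⬜🟦🟩🟦
❓🟫🟫🟩🟩⬜
❓🟩🟩🟫🟫🟩
❓🟩🟩🔴🟩🟦
❓🟩🟫⬜🟩🟩
❓🟩🟦🟦🟩⬜

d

⬜⬜🟦🟩🟦🟩
🟫🟫🟩🟩⬜🟩
🟩🟩🟫🟫🟩🟩
🟩🟩🟩🔴🟦🟫
🟩🟫⬜🟩🟩🟫
🟩🟦🟦🟩⬜🟦

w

🟩⬜⬛⬜🟩🟩
⬜⬜🟦🟩🟦🟩
🟫🟫🟩🟩⬜🟩
🟩🟩🟫🔴🟩🟩
🟩🟩🟩🟩🟦🟫
🟩🟫⬜🟩🟩🟫

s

⬜⬜🟦🟩🟦🟩
🟫🟫🟩🟩⬜🟩
🟩🟩🟫🟫🟩🟩
🟩🟩🟩🔴🟦🟫
🟩🟫⬜🟩🟩🟫
🟩🟦🟦🟩⬜🟦

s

🟫🟫🟩🟩⬜🟩
🟩🟩🟫🟫🟩🟩
🟩🟩🟩🟩🟦🟫
🟩🟫⬜🔴🟩🟫
🟩🟦🟦🟩⬜🟦
❓🟩🟩🟩🟫🟫

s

🟩🟩🟫🟫🟩🟩
🟩🟩🟩🟩🟦🟫
🟩🟫⬜🟩🟩🟫
🟩🟦🟦🔴⬜🟦
❓🟩🟩🟩🟫🟫
❓🟫🟫⬜🟫🟫

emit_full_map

🟩⬜⬛⬜🟩🟩
⬜⬜🟦🟩🟦🟩
🟫🟫🟩🟩⬜🟩
🟩🟩🟫🟫🟩🟩
🟩🟩🟩🟩🟦🟫
🟩🟫⬜🟩🟩🟫
🟩🟦🟦🔴⬜🟦
❓🟩🟩🟩🟫🟫
❓🟫🟫⬜🟫🟫


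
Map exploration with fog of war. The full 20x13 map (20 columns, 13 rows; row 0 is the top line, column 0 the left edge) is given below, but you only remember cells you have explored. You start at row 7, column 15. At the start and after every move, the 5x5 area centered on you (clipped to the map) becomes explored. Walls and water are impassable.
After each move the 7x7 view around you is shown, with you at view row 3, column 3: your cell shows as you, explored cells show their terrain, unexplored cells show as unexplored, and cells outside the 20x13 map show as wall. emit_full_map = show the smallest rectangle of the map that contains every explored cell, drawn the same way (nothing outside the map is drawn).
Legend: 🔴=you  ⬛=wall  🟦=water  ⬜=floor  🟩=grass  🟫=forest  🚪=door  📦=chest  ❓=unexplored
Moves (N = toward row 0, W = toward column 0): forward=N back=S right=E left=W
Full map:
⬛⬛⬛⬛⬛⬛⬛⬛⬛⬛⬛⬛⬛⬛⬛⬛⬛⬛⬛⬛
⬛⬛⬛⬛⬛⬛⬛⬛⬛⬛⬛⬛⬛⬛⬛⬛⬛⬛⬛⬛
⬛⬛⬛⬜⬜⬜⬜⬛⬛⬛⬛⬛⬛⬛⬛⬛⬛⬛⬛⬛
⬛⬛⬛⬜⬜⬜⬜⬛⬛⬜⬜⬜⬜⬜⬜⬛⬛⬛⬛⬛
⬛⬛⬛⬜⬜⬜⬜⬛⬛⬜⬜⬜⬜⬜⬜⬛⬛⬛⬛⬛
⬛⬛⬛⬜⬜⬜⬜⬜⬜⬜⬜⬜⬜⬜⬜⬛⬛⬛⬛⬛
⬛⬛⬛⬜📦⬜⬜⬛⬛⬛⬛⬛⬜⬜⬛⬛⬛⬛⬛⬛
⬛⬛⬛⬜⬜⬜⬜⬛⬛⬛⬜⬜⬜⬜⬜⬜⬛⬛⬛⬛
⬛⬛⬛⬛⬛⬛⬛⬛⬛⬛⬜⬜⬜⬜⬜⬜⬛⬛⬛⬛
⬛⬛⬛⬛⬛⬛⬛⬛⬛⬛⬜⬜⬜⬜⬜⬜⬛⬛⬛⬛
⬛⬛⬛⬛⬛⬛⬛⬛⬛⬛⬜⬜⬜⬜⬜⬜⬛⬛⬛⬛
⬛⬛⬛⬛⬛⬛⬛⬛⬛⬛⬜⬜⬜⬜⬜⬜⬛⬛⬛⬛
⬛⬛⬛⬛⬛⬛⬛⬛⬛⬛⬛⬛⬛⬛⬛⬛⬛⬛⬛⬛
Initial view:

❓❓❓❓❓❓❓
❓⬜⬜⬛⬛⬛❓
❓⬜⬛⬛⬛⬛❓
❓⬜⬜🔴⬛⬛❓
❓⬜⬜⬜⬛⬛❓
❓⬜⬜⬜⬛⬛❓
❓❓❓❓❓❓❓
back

❓⬜⬜⬛⬛⬛❓
❓⬜⬛⬛⬛⬛❓
❓⬜⬜⬜⬛⬛❓
❓⬜⬜🔴⬛⬛❓
❓⬜⬜⬜⬛⬛❓
❓⬜⬜⬜⬛⬛❓
❓❓❓❓❓❓❓

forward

❓❓❓❓❓❓❓
❓⬜⬜⬛⬛⬛❓
❓⬜⬛⬛⬛⬛❓
❓⬜⬜🔴⬛⬛❓
❓⬜⬜⬜⬛⬛❓
❓⬜⬜⬜⬛⬛❓
❓⬜⬜⬜⬛⬛❓

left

❓❓❓❓❓❓❓
❓⬜⬜⬜⬛⬛⬛
❓⬜⬜⬛⬛⬛⬛
❓⬜⬜🔴⬜⬛⬛
❓⬜⬜⬜⬜⬛⬛
❓⬜⬜⬜⬜⬛⬛
❓❓⬜⬜⬜⬛⬛

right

❓❓❓❓❓❓❓
⬜⬜⬜⬛⬛⬛❓
⬜⬜⬛⬛⬛⬛❓
⬜⬜⬜🔴⬛⬛❓
⬜⬜⬜⬜⬛⬛❓
⬜⬜⬜⬜⬛⬛❓
❓⬜⬜⬜⬛⬛❓

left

❓❓❓❓❓❓❓
❓⬜⬜⬜⬛⬛⬛
❓⬜⬜⬛⬛⬛⬛
❓⬜⬜🔴⬜⬛⬛
❓⬜⬜⬜⬜⬛⬛
❓⬜⬜⬜⬜⬛⬛
❓❓⬜⬜⬜⬛⬛

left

❓❓❓❓❓❓❓
❓⬜⬜⬜⬜⬛⬛
❓⬛⬜⬜⬛⬛⬛
❓⬜⬜🔴⬜⬜⬛
❓⬜⬜⬜⬜⬜⬛
❓⬜⬜⬜⬜⬜⬛
❓❓❓⬜⬜⬜⬛

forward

❓❓❓❓❓❓❓
❓⬜⬜⬜⬜⬛❓
❓⬜⬜⬜⬜⬛⬛
❓⬛⬜🔴⬛⬛⬛
❓⬜⬜⬜⬜⬜⬛
❓⬜⬜⬜⬜⬜⬛
❓⬜⬜⬜⬜⬜⬛

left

❓❓❓❓❓❓❓
❓⬜⬜⬜⬜⬜⬛
❓⬜⬜⬜⬜⬜⬛
❓⬛⬛🔴⬜⬛⬛
❓⬜⬜⬜⬜⬜⬜
❓⬜⬜⬜⬜⬜⬜
❓❓⬜⬜⬜⬜⬜

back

❓⬜⬜⬜⬜⬜⬛
❓⬜⬜⬜⬜⬜⬛
❓⬛⬛⬜⬜⬛⬛
❓⬜⬜🔴⬜⬜⬜
❓⬜⬜⬜⬜⬜⬜
❓⬜⬜⬜⬜⬜⬜
❓❓❓❓⬜⬜⬜

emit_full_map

⬜⬜⬜⬜⬜⬛❓❓
⬜⬜⬜⬜⬜⬛⬛⬛
⬛⬛⬜⬜⬛⬛⬛⬛
⬜⬜🔴⬜⬜⬜⬛⬛
⬜⬜⬜⬜⬜⬜⬛⬛
⬜⬜⬜⬜⬜⬜⬛⬛
❓❓❓⬜⬜⬜⬛⬛

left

❓❓⬜⬜⬜⬜⬜
❓⬜⬜⬜⬜⬜⬜
❓⬛⬛⬛⬜⬜⬛
❓⬛⬜🔴⬜⬜⬜
❓⬛⬜⬜⬜⬜⬜
❓⬛⬜⬜⬜⬜⬜
❓❓❓❓❓⬜⬜

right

❓⬜⬜⬜⬜⬜⬛
⬜⬜⬜⬜⬜⬜⬛
⬛⬛⬛⬜⬜⬛⬛
⬛⬜⬜🔴⬜⬜⬜
⬛⬜⬜⬜⬜⬜⬜
⬛⬜⬜⬜⬜⬜⬜
❓❓❓❓⬜⬜⬜

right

⬜⬜⬜⬜⬜⬛❓
⬜⬜⬜⬜⬜⬛⬛
⬛⬛⬜⬜⬛⬛⬛
⬜⬜⬜🔴⬜⬜⬛
⬜⬜⬜⬜⬜⬜⬛
⬜⬜⬜⬜⬜⬜⬛
❓❓❓⬜⬜⬜⬛

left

❓⬜⬜⬜⬜⬜⬛
⬜⬜⬜⬜⬜⬜⬛
⬛⬛⬛⬜⬜⬛⬛
⬛⬜⬜🔴⬜⬜⬜
⬛⬜⬜⬜⬜⬜⬜
⬛⬜⬜⬜⬜⬜⬜
❓❓❓❓⬜⬜⬜

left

❓❓⬜⬜⬜⬜⬜
❓⬜⬜⬜⬜⬜⬜
❓⬛⬛⬛⬜⬜⬛
❓⬛⬜🔴⬜⬜⬜
❓⬛⬜⬜⬜⬜⬜
❓⬛⬜⬜⬜⬜⬜
❓❓❓❓❓⬜⬜

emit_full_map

❓⬜⬜⬜⬜⬜⬛❓❓
⬜⬜⬜⬜⬜⬜⬛⬛⬛
⬛⬛⬛⬜⬜⬛⬛⬛⬛
⬛⬜🔴⬜⬜⬜⬜⬛⬛
⬛⬜⬜⬜⬜⬜⬜⬛⬛
⬛⬜⬜⬜⬜⬜⬜⬛⬛
❓❓❓❓⬜⬜⬜⬛⬛

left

❓❓❓⬜⬜⬜⬜
❓⬜⬜⬜⬜⬜⬜
❓⬛⬛⬛⬛⬜⬜
❓⬛⬛🔴⬜⬜⬜
❓⬛⬛⬜⬜⬜⬜
❓⬛⬛⬜⬜⬜⬜
❓❓❓❓❓❓⬜

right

❓❓⬜⬜⬜⬜⬜
⬜⬜⬜⬜⬜⬜⬜
⬛⬛⬛⬛⬜⬜⬛
⬛⬛⬜🔴⬜⬜⬜
⬛⬛⬜⬜⬜⬜⬜
⬛⬛⬜⬜⬜⬜⬜
❓❓❓❓❓⬜⬜

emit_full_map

❓❓⬜⬜⬜⬜⬜⬛❓❓
⬜⬜⬜⬜⬜⬜⬜⬛⬛⬛
⬛⬛⬛⬛⬜⬜⬛⬛⬛⬛
⬛⬛⬜🔴⬜⬜⬜⬜⬛⬛
⬛⬛⬜⬜⬜⬜⬜⬜⬛⬛
⬛⬛⬜⬜⬜⬜⬜⬜⬛⬛
❓❓❓❓❓⬜⬜⬜⬛⬛


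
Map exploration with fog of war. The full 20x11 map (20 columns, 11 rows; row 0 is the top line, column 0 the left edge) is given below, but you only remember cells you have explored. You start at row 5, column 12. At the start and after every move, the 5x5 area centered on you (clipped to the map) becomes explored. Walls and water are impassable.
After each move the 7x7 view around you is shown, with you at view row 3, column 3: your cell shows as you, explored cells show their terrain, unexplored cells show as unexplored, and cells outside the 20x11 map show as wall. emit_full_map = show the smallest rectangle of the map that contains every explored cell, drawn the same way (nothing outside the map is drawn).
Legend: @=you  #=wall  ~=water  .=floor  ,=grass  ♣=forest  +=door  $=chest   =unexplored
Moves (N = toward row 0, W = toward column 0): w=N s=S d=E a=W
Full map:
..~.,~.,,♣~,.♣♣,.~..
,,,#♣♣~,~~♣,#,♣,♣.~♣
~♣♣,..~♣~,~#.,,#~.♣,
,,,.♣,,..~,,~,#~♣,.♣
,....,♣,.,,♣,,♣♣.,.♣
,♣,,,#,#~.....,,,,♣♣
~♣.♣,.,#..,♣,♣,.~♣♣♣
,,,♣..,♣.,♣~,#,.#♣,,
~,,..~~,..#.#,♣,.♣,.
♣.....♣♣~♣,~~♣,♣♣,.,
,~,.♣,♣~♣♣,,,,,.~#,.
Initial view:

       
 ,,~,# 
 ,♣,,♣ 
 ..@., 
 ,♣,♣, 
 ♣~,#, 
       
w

       
 ~#.,, 
 ,,~,# 
 ,♣@,♣ 
 ...., 
 ,♣,♣, 
 ♣~,#, 

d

       
~#.,,# 
,,~,#~ 
,♣,@♣♣ 
....,, 
,♣,♣,. 
♣~,#,  

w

       
 ,#,♣, 
~#.,,# 
,,~@#~ 
,♣,,♣♣ 
....,, 
,♣,♣,. 

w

#######
 ,.♣♣, 
 ,#,♣, 
~#.@,# 
,,~,#~ 
,♣,,♣♣ 
....,, 

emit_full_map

 ,.♣♣,
 ,#,♣,
~#.@,#
,,~,#~
,♣,,♣♣
....,,
,♣,♣,.
♣~,#, 

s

 ,.♣♣, 
 ,#,♣, 
~#.,,# 
,,~@#~ 
,♣,,♣♣ 
....,, 
,♣,♣,. 

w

#######
 ,.♣♣, 
 ,#,♣, 
~#.@,# 
,,~,#~ 
,♣,,♣♣ 
....,, 

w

#######
#######
 ,.♣♣, 
 ,#@♣, 
~#.,,# 
,,~,#~ 
,♣,,♣♣ 

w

#######
#######
#######
 ,.@♣, 
 ,#,♣, 
~#.,,# 
,,~,#~ 

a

#######
#######
#######
 ~,@♣♣,
 ♣,#,♣,
 ~#.,,#
 ,,~,#~

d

#######
#######
#######
~,.@♣, 
♣,#,♣, 
~#.,,# 
,,~,#~ 

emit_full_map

~,.@♣,
♣,#,♣,
~#.,,#
,,~,#~
,♣,,♣♣
....,,
,♣,♣,.
♣~,#, 

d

#######
#######
#######
,.♣@,. 
,#,♣,♣ 
#.,,#~ 
,~,#~  

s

#######
#######
,.♣♣,. 
,#,@,♣ 
#.,,#~ 
,~,#~♣ 
♣,,♣♣  

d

#######
#######
.♣♣,.~ 
#,♣@♣. 
.,,#~. 
~,#~♣, 
,,♣♣   

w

#######
#######
#######
.♣♣@.~ 
#,♣,♣. 
.,,#~. 
~,#~♣, 

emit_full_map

~,.♣♣@.~
♣,#,♣,♣.
~#.,,#~.
,,~,#~♣,
,♣,,♣♣  
....,,  
,♣,♣,.  
♣~,#,   


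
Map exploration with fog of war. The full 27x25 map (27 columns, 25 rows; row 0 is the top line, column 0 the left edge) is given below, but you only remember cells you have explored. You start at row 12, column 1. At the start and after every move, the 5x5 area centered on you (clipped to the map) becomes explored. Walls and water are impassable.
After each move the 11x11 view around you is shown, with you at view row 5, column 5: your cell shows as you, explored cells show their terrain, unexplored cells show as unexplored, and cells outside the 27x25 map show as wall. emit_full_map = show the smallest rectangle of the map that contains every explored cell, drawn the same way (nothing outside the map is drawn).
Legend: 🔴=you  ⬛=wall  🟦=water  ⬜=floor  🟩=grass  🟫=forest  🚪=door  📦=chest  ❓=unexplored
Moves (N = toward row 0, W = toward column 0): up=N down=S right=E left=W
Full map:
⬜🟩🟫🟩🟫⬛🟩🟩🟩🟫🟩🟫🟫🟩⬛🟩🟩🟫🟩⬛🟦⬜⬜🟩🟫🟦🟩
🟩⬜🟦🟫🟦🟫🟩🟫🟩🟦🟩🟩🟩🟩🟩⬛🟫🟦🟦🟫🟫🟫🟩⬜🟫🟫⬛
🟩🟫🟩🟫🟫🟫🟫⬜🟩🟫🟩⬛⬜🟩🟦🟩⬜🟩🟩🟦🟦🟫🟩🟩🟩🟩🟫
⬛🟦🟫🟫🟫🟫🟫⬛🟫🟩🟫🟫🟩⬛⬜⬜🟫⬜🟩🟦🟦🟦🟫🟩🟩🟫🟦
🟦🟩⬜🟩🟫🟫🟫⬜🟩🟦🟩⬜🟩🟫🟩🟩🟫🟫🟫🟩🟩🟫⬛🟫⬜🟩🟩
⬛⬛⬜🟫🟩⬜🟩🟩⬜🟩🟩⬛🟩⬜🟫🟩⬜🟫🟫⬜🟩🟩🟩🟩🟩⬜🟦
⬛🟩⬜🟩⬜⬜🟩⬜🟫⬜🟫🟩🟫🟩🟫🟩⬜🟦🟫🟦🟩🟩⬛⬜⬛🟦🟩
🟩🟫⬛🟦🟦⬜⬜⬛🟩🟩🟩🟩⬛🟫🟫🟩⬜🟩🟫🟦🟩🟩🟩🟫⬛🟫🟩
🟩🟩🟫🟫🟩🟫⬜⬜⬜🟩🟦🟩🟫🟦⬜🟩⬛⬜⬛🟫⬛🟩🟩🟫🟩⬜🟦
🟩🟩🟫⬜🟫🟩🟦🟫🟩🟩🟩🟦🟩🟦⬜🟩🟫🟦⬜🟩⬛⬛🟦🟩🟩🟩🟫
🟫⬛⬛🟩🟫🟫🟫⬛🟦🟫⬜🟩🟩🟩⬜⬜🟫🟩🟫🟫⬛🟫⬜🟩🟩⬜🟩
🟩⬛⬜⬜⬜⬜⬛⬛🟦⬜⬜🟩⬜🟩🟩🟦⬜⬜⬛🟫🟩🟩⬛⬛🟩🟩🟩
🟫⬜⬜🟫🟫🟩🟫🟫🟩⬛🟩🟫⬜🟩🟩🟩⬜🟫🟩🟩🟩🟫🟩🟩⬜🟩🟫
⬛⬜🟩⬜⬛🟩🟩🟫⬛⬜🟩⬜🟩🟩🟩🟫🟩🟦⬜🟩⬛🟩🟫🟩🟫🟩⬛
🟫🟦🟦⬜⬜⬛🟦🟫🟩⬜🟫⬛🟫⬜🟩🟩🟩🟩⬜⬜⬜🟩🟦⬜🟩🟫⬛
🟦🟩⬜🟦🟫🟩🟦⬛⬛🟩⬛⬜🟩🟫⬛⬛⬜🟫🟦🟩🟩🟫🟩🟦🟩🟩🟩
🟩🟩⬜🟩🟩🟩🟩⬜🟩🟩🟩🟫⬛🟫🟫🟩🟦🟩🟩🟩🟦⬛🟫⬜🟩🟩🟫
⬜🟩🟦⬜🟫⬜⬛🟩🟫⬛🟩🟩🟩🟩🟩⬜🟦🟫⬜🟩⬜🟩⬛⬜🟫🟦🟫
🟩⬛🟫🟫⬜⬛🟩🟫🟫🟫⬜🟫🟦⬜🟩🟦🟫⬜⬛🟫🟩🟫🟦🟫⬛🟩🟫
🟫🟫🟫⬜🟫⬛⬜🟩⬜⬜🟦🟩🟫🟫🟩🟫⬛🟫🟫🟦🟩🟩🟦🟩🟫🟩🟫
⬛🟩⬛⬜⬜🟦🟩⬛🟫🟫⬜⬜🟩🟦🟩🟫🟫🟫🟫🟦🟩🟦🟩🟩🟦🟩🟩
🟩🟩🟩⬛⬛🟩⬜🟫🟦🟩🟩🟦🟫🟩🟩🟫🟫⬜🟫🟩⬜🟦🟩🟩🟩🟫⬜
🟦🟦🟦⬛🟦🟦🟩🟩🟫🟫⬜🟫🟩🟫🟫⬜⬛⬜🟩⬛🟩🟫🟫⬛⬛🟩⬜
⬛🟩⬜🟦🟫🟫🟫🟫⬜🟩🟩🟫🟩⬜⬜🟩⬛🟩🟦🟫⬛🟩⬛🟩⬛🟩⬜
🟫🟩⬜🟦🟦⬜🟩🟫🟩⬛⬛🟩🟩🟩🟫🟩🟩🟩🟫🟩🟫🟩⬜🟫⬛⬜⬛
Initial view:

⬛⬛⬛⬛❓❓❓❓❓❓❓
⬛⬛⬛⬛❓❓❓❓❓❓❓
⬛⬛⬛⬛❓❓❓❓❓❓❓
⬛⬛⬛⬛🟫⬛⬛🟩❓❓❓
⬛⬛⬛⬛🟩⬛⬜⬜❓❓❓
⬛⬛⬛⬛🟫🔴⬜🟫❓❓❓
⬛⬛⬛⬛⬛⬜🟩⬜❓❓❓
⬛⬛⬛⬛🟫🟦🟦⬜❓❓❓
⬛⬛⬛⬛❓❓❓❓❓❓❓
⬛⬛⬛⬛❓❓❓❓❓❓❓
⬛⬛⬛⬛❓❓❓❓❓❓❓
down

⬛⬛⬛⬛❓❓❓❓❓❓❓
⬛⬛⬛⬛❓❓❓❓❓❓❓
⬛⬛⬛⬛🟫⬛⬛🟩❓❓❓
⬛⬛⬛⬛🟩⬛⬜⬜❓❓❓
⬛⬛⬛⬛🟫⬜⬜🟫❓❓❓
⬛⬛⬛⬛⬛🔴🟩⬜❓❓❓
⬛⬛⬛⬛🟫🟦🟦⬜❓❓❓
⬛⬛⬛⬛🟦🟩⬜🟦❓❓❓
⬛⬛⬛⬛❓❓❓❓❓❓❓
⬛⬛⬛⬛❓❓❓❓❓❓❓
⬛⬛⬛⬛❓❓❓❓❓❓❓

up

⬛⬛⬛⬛❓❓❓❓❓❓❓
⬛⬛⬛⬛❓❓❓❓❓❓❓
⬛⬛⬛⬛❓❓❓❓❓❓❓
⬛⬛⬛⬛🟫⬛⬛🟩❓❓❓
⬛⬛⬛⬛🟩⬛⬜⬜❓❓❓
⬛⬛⬛⬛🟫🔴⬜🟫❓❓❓
⬛⬛⬛⬛⬛⬜🟩⬜❓❓❓
⬛⬛⬛⬛🟫🟦🟦⬜❓❓❓
⬛⬛⬛⬛🟦🟩⬜🟦❓❓❓
⬛⬛⬛⬛❓❓❓❓❓❓❓
⬛⬛⬛⬛❓❓❓❓❓❓❓

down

⬛⬛⬛⬛❓❓❓❓❓❓❓
⬛⬛⬛⬛❓❓❓❓❓❓❓
⬛⬛⬛⬛🟫⬛⬛🟩❓❓❓
⬛⬛⬛⬛🟩⬛⬜⬜❓❓❓
⬛⬛⬛⬛🟫⬜⬜🟫❓❓❓
⬛⬛⬛⬛⬛🔴🟩⬜❓❓❓
⬛⬛⬛⬛🟫🟦🟦⬜❓❓❓
⬛⬛⬛⬛🟦🟩⬜🟦❓❓❓
⬛⬛⬛⬛❓❓❓❓❓❓❓
⬛⬛⬛⬛❓❓❓❓❓❓❓
⬛⬛⬛⬛❓❓❓❓❓❓❓

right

⬛⬛⬛❓❓❓❓❓❓❓❓
⬛⬛⬛❓❓❓❓❓❓❓❓
⬛⬛⬛🟫⬛⬛🟩❓❓❓❓
⬛⬛⬛🟩⬛⬜⬜⬜❓❓❓
⬛⬛⬛🟫⬜⬜🟫🟫❓❓❓
⬛⬛⬛⬛⬜🔴⬜⬛❓❓❓
⬛⬛⬛🟫🟦🟦⬜⬜❓❓❓
⬛⬛⬛🟦🟩⬜🟦🟫❓❓❓
⬛⬛⬛❓❓❓❓❓❓❓❓
⬛⬛⬛❓❓❓❓❓❓❓❓
⬛⬛⬛❓❓❓❓❓❓❓❓

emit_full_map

🟫⬛⬛🟩❓
🟩⬛⬜⬜⬜
🟫⬜⬜🟫🟫
⬛⬜🔴⬜⬛
🟫🟦🟦⬜⬜
🟦🟩⬜🟦🟫

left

⬛⬛⬛⬛❓❓❓❓❓❓❓
⬛⬛⬛⬛❓❓❓❓❓❓❓
⬛⬛⬛⬛🟫⬛⬛🟩❓❓❓
⬛⬛⬛⬛🟩⬛⬜⬜⬜❓❓
⬛⬛⬛⬛🟫⬜⬜🟫🟫❓❓
⬛⬛⬛⬛⬛🔴🟩⬜⬛❓❓
⬛⬛⬛⬛🟫🟦🟦⬜⬜❓❓
⬛⬛⬛⬛🟦🟩⬜🟦🟫❓❓
⬛⬛⬛⬛❓❓❓❓❓❓❓
⬛⬛⬛⬛❓❓❓❓❓❓❓
⬛⬛⬛⬛❓❓❓❓❓❓❓

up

⬛⬛⬛⬛❓❓❓❓❓❓❓
⬛⬛⬛⬛❓❓❓❓❓❓❓
⬛⬛⬛⬛❓❓❓❓❓❓❓
⬛⬛⬛⬛🟫⬛⬛🟩❓❓❓
⬛⬛⬛⬛🟩⬛⬜⬜⬜❓❓
⬛⬛⬛⬛🟫🔴⬜🟫🟫❓❓
⬛⬛⬛⬛⬛⬜🟩⬜⬛❓❓
⬛⬛⬛⬛🟫🟦🟦⬜⬜❓❓
⬛⬛⬛⬛🟦🟩⬜🟦🟫❓❓
⬛⬛⬛⬛❓❓❓❓❓❓❓
⬛⬛⬛⬛❓❓❓❓❓❓❓

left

⬛⬛⬛⬛⬛❓❓❓❓❓❓
⬛⬛⬛⬛⬛❓❓❓❓❓❓
⬛⬛⬛⬛⬛❓❓❓❓❓❓
⬛⬛⬛⬛⬛🟫⬛⬛🟩❓❓
⬛⬛⬛⬛⬛🟩⬛⬜⬜⬜❓
⬛⬛⬛⬛⬛🔴⬜⬜🟫🟫❓
⬛⬛⬛⬛⬛⬛⬜🟩⬜⬛❓
⬛⬛⬛⬛⬛🟫🟦🟦⬜⬜❓
⬛⬛⬛⬛⬛🟦🟩⬜🟦🟫❓
⬛⬛⬛⬛⬛❓❓❓❓❓❓
⬛⬛⬛⬛⬛❓❓❓❓❓❓

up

⬛⬛⬛⬛⬛❓❓❓❓❓❓
⬛⬛⬛⬛⬛❓❓❓❓❓❓
⬛⬛⬛⬛⬛❓❓❓❓❓❓
⬛⬛⬛⬛⬛🟩🟩🟫❓❓❓
⬛⬛⬛⬛⬛🟫⬛⬛🟩❓❓
⬛⬛⬛⬛⬛🔴⬛⬜⬜⬜❓
⬛⬛⬛⬛⬛🟫⬜⬜🟫🟫❓
⬛⬛⬛⬛⬛⬛⬜🟩⬜⬛❓
⬛⬛⬛⬛⬛🟫🟦🟦⬜⬜❓
⬛⬛⬛⬛⬛🟦🟩⬜🟦🟫❓
⬛⬛⬛⬛⬛❓❓❓❓❓❓

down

⬛⬛⬛⬛⬛❓❓❓❓❓❓
⬛⬛⬛⬛⬛❓❓❓❓❓❓
⬛⬛⬛⬛⬛🟩🟩🟫❓❓❓
⬛⬛⬛⬛⬛🟫⬛⬛🟩❓❓
⬛⬛⬛⬛⬛🟩⬛⬜⬜⬜❓
⬛⬛⬛⬛⬛🔴⬜⬜🟫🟫❓
⬛⬛⬛⬛⬛⬛⬜🟩⬜⬛❓
⬛⬛⬛⬛⬛🟫🟦🟦⬜⬜❓
⬛⬛⬛⬛⬛🟦🟩⬜🟦🟫❓
⬛⬛⬛⬛⬛❓❓❓❓❓❓
⬛⬛⬛⬛⬛❓❓❓❓❓❓

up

⬛⬛⬛⬛⬛❓❓❓❓❓❓
⬛⬛⬛⬛⬛❓❓❓❓❓❓
⬛⬛⬛⬛⬛❓❓❓❓❓❓
⬛⬛⬛⬛⬛🟩🟩🟫❓❓❓
⬛⬛⬛⬛⬛🟫⬛⬛🟩❓❓
⬛⬛⬛⬛⬛🔴⬛⬜⬜⬜❓
⬛⬛⬛⬛⬛🟫⬜⬜🟫🟫❓
⬛⬛⬛⬛⬛⬛⬜🟩⬜⬛❓
⬛⬛⬛⬛⬛🟫🟦🟦⬜⬜❓
⬛⬛⬛⬛⬛🟦🟩⬜🟦🟫❓
⬛⬛⬛⬛⬛❓❓❓❓❓❓

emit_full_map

🟩🟩🟫❓❓
🟫⬛⬛🟩❓
🔴⬛⬜⬜⬜
🟫⬜⬜🟫🟫
⬛⬜🟩⬜⬛
🟫🟦🟦⬜⬜
🟦🟩⬜🟦🟫

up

⬛⬛⬛⬛⬛❓❓❓❓❓❓
⬛⬛⬛⬛⬛❓❓❓❓❓❓
⬛⬛⬛⬛⬛❓❓❓❓❓❓
⬛⬛⬛⬛⬛🟩🟩🟫❓❓❓
⬛⬛⬛⬛⬛🟩🟩🟫❓❓❓
⬛⬛⬛⬛⬛🔴⬛⬛🟩❓❓
⬛⬛⬛⬛⬛🟩⬛⬜⬜⬜❓
⬛⬛⬛⬛⬛🟫⬜⬜🟫🟫❓
⬛⬛⬛⬛⬛⬛⬜🟩⬜⬛❓
⬛⬛⬛⬛⬛🟫🟦🟦⬜⬜❓
⬛⬛⬛⬛⬛🟦🟩⬜🟦🟫❓

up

⬛⬛⬛⬛⬛❓❓❓❓❓❓
⬛⬛⬛⬛⬛❓❓❓❓❓❓
⬛⬛⬛⬛⬛❓❓❓❓❓❓
⬛⬛⬛⬛⬛🟩🟫⬛❓❓❓
⬛⬛⬛⬛⬛🟩🟩🟫❓❓❓
⬛⬛⬛⬛⬛🔴🟩🟫❓❓❓
⬛⬛⬛⬛⬛🟫⬛⬛🟩❓❓
⬛⬛⬛⬛⬛🟩⬛⬜⬜⬜❓
⬛⬛⬛⬛⬛🟫⬜⬜🟫🟫❓
⬛⬛⬛⬛⬛⬛⬜🟩⬜⬛❓
⬛⬛⬛⬛⬛🟫🟦🟦⬜⬜❓

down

⬛⬛⬛⬛⬛❓❓❓❓❓❓
⬛⬛⬛⬛⬛❓❓❓❓❓❓
⬛⬛⬛⬛⬛🟩🟫⬛❓❓❓
⬛⬛⬛⬛⬛🟩🟩🟫❓❓❓
⬛⬛⬛⬛⬛🟩🟩🟫❓❓❓
⬛⬛⬛⬛⬛🔴⬛⬛🟩❓❓
⬛⬛⬛⬛⬛🟩⬛⬜⬜⬜❓
⬛⬛⬛⬛⬛🟫⬜⬜🟫🟫❓
⬛⬛⬛⬛⬛⬛⬜🟩⬜⬛❓
⬛⬛⬛⬛⬛🟫🟦🟦⬜⬜❓
⬛⬛⬛⬛⬛🟦🟩⬜🟦🟫❓

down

⬛⬛⬛⬛⬛❓❓❓❓❓❓
⬛⬛⬛⬛⬛🟩🟫⬛❓❓❓
⬛⬛⬛⬛⬛🟩🟩🟫❓❓❓
⬛⬛⬛⬛⬛🟩🟩🟫❓❓❓
⬛⬛⬛⬛⬛🟫⬛⬛🟩❓❓
⬛⬛⬛⬛⬛🔴⬛⬜⬜⬜❓
⬛⬛⬛⬛⬛🟫⬜⬜🟫🟫❓
⬛⬛⬛⬛⬛⬛⬜🟩⬜⬛❓
⬛⬛⬛⬛⬛🟫🟦🟦⬜⬜❓
⬛⬛⬛⬛⬛🟦🟩⬜🟦🟫❓
⬛⬛⬛⬛⬛❓❓❓❓❓❓

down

⬛⬛⬛⬛⬛🟩🟫⬛❓❓❓
⬛⬛⬛⬛⬛🟩🟩🟫❓❓❓
⬛⬛⬛⬛⬛🟩🟩🟫❓❓❓
⬛⬛⬛⬛⬛🟫⬛⬛🟩❓❓
⬛⬛⬛⬛⬛🟩⬛⬜⬜⬜❓
⬛⬛⬛⬛⬛🔴⬜⬜🟫🟫❓
⬛⬛⬛⬛⬛⬛⬜🟩⬜⬛❓
⬛⬛⬛⬛⬛🟫🟦🟦⬜⬜❓
⬛⬛⬛⬛⬛🟦🟩⬜🟦🟫❓
⬛⬛⬛⬛⬛❓❓❓❓❓❓
⬛⬛⬛⬛⬛❓❓❓❓❓❓

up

⬛⬛⬛⬛⬛❓❓❓❓❓❓
⬛⬛⬛⬛⬛🟩🟫⬛❓❓❓
⬛⬛⬛⬛⬛🟩🟩🟫❓❓❓
⬛⬛⬛⬛⬛🟩🟩🟫❓❓❓
⬛⬛⬛⬛⬛🟫⬛⬛🟩❓❓
⬛⬛⬛⬛⬛🔴⬛⬜⬜⬜❓
⬛⬛⬛⬛⬛🟫⬜⬜🟫🟫❓
⬛⬛⬛⬛⬛⬛⬜🟩⬜⬛❓
⬛⬛⬛⬛⬛🟫🟦🟦⬜⬜❓
⬛⬛⬛⬛⬛🟦🟩⬜🟦🟫❓
⬛⬛⬛⬛⬛❓❓❓❓❓❓

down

⬛⬛⬛⬛⬛🟩🟫⬛❓❓❓
⬛⬛⬛⬛⬛🟩🟩🟫❓❓❓
⬛⬛⬛⬛⬛🟩🟩🟫❓❓❓
⬛⬛⬛⬛⬛🟫⬛⬛🟩❓❓
⬛⬛⬛⬛⬛🟩⬛⬜⬜⬜❓
⬛⬛⬛⬛⬛🔴⬜⬜🟫🟫❓
⬛⬛⬛⬛⬛⬛⬜🟩⬜⬛❓
⬛⬛⬛⬛⬛🟫🟦🟦⬜⬜❓
⬛⬛⬛⬛⬛🟦🟩⬜🟦🟫❓
⬛⬛⬛⬛⬛❓❓❓❓❓❓
⬛⬛⬛⬛⬛❓❓❓❓❓❓

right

⬛⬛⬛⬛🟩🟫⬛❓❓❓❓
⬛⬛⬛⬛🟩🟩🟫❓❓❓❓
⬛⬛⬛⬛🟩🟩🟫❓❓❓❓
⬛⬛⬛⬛🟫⬛⬛🟩❓❓❓
⬛⬛⬛⬛🟩⬛⬜⬜⬜❓❓
⬛⬛⬛⬛🟫🔴⬜🟫🟫❓❓
⬛⬛⬛⬛⬛⬜🟩⬜⬛❓❓
⬛⬛⬛⬛🟫🟦🟦⬜⬜❓❓
⬛⬛⬛⬛🟦🟩⬜🟦🟫❓❓
⬛⬛⬛⬛❓❓❓❓❓❓❓
⬛⬛⬛⬛❓❓❓❓❓❓❓


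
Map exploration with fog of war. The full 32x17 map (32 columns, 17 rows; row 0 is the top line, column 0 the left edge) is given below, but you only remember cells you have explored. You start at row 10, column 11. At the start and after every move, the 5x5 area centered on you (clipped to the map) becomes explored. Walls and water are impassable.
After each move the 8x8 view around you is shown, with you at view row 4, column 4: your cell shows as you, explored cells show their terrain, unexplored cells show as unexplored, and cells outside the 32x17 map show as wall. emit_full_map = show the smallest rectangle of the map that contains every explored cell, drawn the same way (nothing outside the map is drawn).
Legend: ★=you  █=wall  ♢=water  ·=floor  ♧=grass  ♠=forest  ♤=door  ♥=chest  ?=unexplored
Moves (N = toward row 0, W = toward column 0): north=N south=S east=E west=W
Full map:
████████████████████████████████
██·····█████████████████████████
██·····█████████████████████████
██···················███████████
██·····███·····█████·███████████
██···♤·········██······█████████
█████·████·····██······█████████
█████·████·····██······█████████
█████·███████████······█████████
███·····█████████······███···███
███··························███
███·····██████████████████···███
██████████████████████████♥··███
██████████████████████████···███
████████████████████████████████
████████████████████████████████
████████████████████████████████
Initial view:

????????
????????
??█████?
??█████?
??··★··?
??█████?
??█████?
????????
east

????????
????????
?██████?
?██████?
?···★··?
?██████?
?██████?
????????

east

????????
????????
███████?
███████?
····★··?
███████?
███████?
????????

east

????????
????????
███████?
███████?
····★··?
███████?
███████?
????????

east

????????
????????
██████·?
██████·?
····★··?
███████?
███████?
????????

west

????????
????????
███████·
███████·
····★···
████████
████████
????????

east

????????
????????
██████·?
██████·?
····★··?
███████?
███████?
????????

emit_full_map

████████·
████████·
······★··
█████████
█████████

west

????????
????????
███████·
███████·
····★···
████████
████████
????????

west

????????
????????
████████
████████
····★···
████████
████████
????????


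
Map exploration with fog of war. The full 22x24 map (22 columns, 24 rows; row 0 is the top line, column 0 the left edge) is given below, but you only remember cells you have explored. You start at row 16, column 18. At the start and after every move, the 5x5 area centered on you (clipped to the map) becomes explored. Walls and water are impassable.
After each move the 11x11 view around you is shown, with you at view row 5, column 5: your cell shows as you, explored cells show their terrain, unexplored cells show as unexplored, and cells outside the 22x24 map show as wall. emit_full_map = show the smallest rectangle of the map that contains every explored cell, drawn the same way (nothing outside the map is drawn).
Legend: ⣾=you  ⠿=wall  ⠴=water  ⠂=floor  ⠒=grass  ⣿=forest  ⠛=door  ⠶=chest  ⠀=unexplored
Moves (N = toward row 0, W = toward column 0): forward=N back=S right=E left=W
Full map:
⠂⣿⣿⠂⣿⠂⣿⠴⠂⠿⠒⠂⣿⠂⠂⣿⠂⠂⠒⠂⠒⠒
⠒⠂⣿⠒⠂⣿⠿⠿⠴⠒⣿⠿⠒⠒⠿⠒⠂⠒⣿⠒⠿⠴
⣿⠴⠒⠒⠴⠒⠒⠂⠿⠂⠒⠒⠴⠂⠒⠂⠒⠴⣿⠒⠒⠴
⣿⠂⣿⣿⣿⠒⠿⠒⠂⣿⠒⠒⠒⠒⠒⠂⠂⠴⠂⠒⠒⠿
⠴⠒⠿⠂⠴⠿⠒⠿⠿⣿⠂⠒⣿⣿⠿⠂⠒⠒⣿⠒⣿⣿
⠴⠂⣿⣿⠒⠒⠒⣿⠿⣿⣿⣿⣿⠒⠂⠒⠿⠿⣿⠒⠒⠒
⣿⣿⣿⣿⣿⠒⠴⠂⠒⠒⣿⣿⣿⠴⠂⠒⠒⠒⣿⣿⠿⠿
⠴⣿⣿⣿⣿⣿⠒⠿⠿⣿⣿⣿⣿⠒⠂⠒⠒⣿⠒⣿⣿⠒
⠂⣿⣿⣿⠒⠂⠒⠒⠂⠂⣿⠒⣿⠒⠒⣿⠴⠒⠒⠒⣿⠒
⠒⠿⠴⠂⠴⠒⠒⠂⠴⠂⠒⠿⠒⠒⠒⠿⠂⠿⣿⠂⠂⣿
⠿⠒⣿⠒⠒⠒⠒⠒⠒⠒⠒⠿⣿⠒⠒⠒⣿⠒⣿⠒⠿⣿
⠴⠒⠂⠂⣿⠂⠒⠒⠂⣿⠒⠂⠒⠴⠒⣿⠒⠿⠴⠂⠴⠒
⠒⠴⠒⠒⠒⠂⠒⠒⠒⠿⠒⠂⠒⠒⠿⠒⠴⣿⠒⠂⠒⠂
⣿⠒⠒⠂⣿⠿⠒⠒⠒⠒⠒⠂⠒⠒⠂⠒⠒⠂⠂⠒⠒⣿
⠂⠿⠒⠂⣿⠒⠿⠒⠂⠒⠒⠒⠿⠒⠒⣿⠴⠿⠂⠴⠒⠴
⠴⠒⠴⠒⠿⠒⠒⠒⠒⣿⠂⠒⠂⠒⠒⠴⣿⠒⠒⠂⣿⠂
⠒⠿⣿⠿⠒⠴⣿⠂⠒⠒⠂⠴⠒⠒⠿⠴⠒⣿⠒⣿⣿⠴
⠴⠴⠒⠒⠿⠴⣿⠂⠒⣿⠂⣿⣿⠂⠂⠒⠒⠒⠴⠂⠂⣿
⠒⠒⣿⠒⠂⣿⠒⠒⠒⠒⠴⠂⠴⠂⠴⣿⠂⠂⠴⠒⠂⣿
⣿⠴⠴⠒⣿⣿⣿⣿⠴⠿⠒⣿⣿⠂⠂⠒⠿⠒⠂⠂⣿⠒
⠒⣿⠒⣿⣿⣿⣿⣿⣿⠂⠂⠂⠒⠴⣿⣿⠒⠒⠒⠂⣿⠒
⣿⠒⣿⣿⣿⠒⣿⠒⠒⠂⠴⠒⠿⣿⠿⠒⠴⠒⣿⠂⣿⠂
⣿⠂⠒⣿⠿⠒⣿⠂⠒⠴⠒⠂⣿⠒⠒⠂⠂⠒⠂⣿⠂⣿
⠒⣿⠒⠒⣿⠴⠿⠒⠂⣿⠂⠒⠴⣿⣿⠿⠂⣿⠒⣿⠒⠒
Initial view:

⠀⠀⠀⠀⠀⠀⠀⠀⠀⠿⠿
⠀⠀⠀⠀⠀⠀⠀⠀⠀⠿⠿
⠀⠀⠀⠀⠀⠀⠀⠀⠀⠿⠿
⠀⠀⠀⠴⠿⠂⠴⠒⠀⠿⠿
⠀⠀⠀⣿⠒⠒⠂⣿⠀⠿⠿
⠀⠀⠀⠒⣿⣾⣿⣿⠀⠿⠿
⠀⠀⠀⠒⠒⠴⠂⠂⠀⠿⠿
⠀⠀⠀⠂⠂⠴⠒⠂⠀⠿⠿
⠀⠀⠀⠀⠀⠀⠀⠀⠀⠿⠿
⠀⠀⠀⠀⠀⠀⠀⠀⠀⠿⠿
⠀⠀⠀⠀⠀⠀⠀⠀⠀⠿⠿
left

⠀⠀⠀⠀⠀⠀⠀⠀⠀⠀⠿
⠀⠀⠀⠀⠀⠀⠀⠀⠀⠀⠿
⠀⠀⠀⠀⠀⠀⠀⠀⠀⠀⠿
⠀⠀⠀⣿⠴⠿⠂⠴⠒⠀⠿
⠀⠀⠀⠴⣿⠒⠒⠂⣿⠀⠿
⠀⠀⠀⠴⠒⣾⠒⣿⣿⠀⠿
⠀⠀⠀⠒⠒⠒⠴⠂⠂⠀⠿
⠀⠀⠀⣿⠂⠂⠴⠒⠂⠀⠿
⠀⠀⠀⠀⠀⠀⠀⠀⠀⠀⠿
⠀⠀⠀⠀⠀⠀⠀⠀⠀⠀⠿
⠀⠀⠀⠀⠀⠀⠀⠀⠀⠀⠿

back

⠀⠀⠀⠀⠀⠀⠀⠀⠀⠀⠿
⠀⠀⠀⠀⠀⠀⠀⠀⠀⠀⠿
⠀⠀⠀⣿⠴⠿⠂⠴⠒⠀⠿
⠀⠀⠀⠴⣿⠒⠒⠂⣿⠀⠿
⠀⠀⠀⠴⠒⣿⠒⣿⣿⠀⠿
⠀⠀⠀⠒⠒⣾⠴⠂⠂⠀⠿
⠀⠀⠀⣿⠂⠂⠴⠒⠂⠀⠿
⠀⠀⠀⠒⠿⠒⠂⠂⠀⠀⠿
⠀⠀⠀⠀⠀⠀⠀⠀⠀⠀⠿
⠀⠀⠀⠀⠀⠀⠀⠀⠀⠀⠿
⠀⠀⠀⠀⠀⠀⠀⠀⠀⠀⠿

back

⠀⠀⠀⠀⠀⠀⠀⠀⠀⠀⠿
⠀⠀⠀⣿⠴⠿⠂⠴⠒⠀⠿
⠀⠀⠀⠴⣿⠒⠒⠂⣿⠀⠿
⠀⠀⠀⠴⠒⣿⠒⣿⣿⠀⠿
⠀⠀⠀⠒⠒⠒⠴⠂⠂⠀⠿
⠀⠀⠀⣿⠂⣾⠴⠒⠂⠀⠿
⠀⠀⠀⠒⠿⠒⠂⠂⠀⠀⠿
⠀⠀⠀⣿⠒⠒⠒⠂⠀⠀⠿
⠀⠀⠀⠀⠀⠀⠀⠀⠀⠀⠿
⠀⠀⠀⠀⠀⠀⠀⠀⠀⠀⠿
⠀⠀⠀⠀⠀⠀⠀⠀⠀⠀⠿

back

⠀⠀⠀⣿⠴⠿⠂⠴⠒⠀⠿
⠀⠀⠀⠴⣿⠒⠒⠂⣿⠀⠿
⠀⠀⠀⠴⠒⣿⠒⣿⣿⠀⠿
⠀⠀⠀⠒⠒⠒⠴⠂⠂⠀⠿
⠀⠀⠀⣿⠂⠂⠴⠒⠂⠀⠿
⠀⠀⠀⠒⠿⣾⠂⠂⠀⠀⠿
⠀⠀⠀⣿⠒⠒⠒⠂⠀⠀⠿
⠀⠀⠀⠒⠴⠒⣿⠂⠀⠀⠿
⠀⠀⠀⠀⠀⠀⠀⠀⠀⠀⠿
⠀⠀⠀⠀⠀⠀⠀⠀⠀⠀⠿
⠿⠿⠿⠿⠿⠿⠿⠿⠿⠿⠿

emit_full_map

⣿⠴⠿⠂⠴⠒
⠴⣿⠒⠒⠂⣿
⠴⠒⣿⠒⣿⣿
⠒⠒⠒⠴⠂⠂
⣿⠂⠂⠴⠒⠂
⠒⠿⣾⠂⠂⠀
⣿⠒⠒⠒⠂⠀
⠒⠴⠒⣿⠂⠀

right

⠀⠀⣿⠴⠿⠂⠴⠒⠀⠿⠿
⠀⠀⠴⣿⠒⠒⠂⣿⠀⠿⠿
⠀⠀⠴⠒⣿⠒⣿⣿⠀⠿⠿
⠀⠀⠒⠒⠒⠴⠂⠂⠀⠿⠿
⠀⠀⣿⠂⠂⠴⠒⠂⠀⠿⠿
⠀⠀⠒⠿⠒⣾⠂⣿⠀⠿⠿
⠀⠀⣿⠒⠒⠒⠂⣿⠀⠿⠿
⠀⠀⠒⠴⠒⣿⠂⣿⠀⠿⠿
⠀⠀⠀⠀⠀⠀⠀⠀⠀⠿⠿
⠀⠀⠀⠀⠀⠀⠀⠀⠀⠿⠿
⠿⠿⠿⠿⠿⠿⠿⠿⠿⠿⠿

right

⠀⣿⠴⠿⠂⠴⠒⠀⠿⠿⠿
⠀⠴⣿⠒⠒⠂⣿⠀⠿⠿⠿
⠀⠴⠒⣿⠒⣿⣿⠀⠿⠿⠿
⠀⠒⠒⠒⠴⠂⠂⣿⠿⠿⠿
⠀⣿⠂⠂⠴⠒⠂⣿⠿⠿⠿
⠀⠒⠿⠒⠂⣾⣿⠒⠿⠿⠿
⠀⣿⠒⠒⠒⠂⣿⠒⠿⠿⠿
⠀⠒⠴⠒⣿⠂⣿⠂⠿⠿⠿
⠀⠀⠀⠀⠀⠀⠀⠀⠿⠿⠿
⠀⠀⠀⠀⠀⠀⠀⠀⠿⠿⠿
⠿⠿⠿⠿⠿⠿⠿⠿⠿⠿⠿

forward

⠀⠀⠀⠀⠀⠀⠀⠀⠿⠿⠿
⠀⣿⠴⠿⠂⠴⠒⠀⠿⠿⠿
⠀⠴⣿⠒⠒⠂⣿⠀⠿⠿⠿
⠀⠴⠒⣿⠒⣿⣿⠴⠿⠿⠿
⠀⠒⠒⠒⠴⠂⠂⣿⠿⠿⠿
⠀⣿⠂⠂⠴⣾⠂⣿⠿⠿⠿
⠀⠒⠿⠒⠂⠂⣿⠒⠿⠿⠿
⠀⣿⠒⠒⠒⠂⣿⠒⠿⠿⠿
⠀⠒⠴⠒⣿⠂⣿⠂⠿⠿⠿
⠀⠀⠀⠀⠀⠀⠀⠀⠿⠿⠿
⠀⠀⠀⠀⠀⠀⠀⠀⠿⠿⠿

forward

⠀⠀⠀⠀⠀⠀⠀⠀⠿⠿⠿
⠀⠀⠀⠀⠀⠀⠀⠀⠿⠿⠿
⠀⣿⠴⠿⠂⠴⠒⠀⠿⠿⠿
⠀⠴⣿⠒⠒⠂⣿⠂⠿⠿⠿
⠀⠴⠒⣿⠒⣿⣿⠴⠿⠿⠿
⠀⠒⠒⠒⠴⣾⠂⣿⠿⠿⠿
⠀⣿⠂⠂⠴⠒⠂⣿⠿⠿⠿
⠀⠒⠿⠒⠂⠂⣿⠒⠿⠿⠿
⠀⣿⠒⠒⠒⠂⣿⠒⠿⠿⠿
⠀⠒⠴⠒⣿⠂⣿⠂⠿⠿⠿
⠀⠀⠀⠀⠀⠀⠀⠀⠿⠿⠿

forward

⠀⠀⠀⠀⠀⠀⠀⠀⠿⠿⠿
⠀⠀⠀⠀⠀⠀⠀⠀⠿⠿⠿
⠀⠀⠀⠀⠀⠀⠀⠀⠿⠿⠿
⠀⣿⠴⠿⠂⠴⠒⠴⠿⠿⠿
⠀⠴⣿⠒⠒⠂⣿⠂⠿⠿⠿
⠀⠴⠒⣿⠒⣾⣿⠴⠿⠿⠿
⠀⠒⠒⠒⠴⠂⠂⣿⠿⠿⠿
⠀⣿⠂⠂⠴⠒⠂⣿⠿⠿⠿
⠀⠒⠿⠒⠂⠂⣿⠒⠿⠿⠿
⠀⣿⠒⠒⠒⠂⣿⠒⠿⠿⠿
⠀⠒⠴⠒⣿⠂⣿⠂⠿⠿⠿

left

⠀⠀⠀⠀⠀⠀⠀⠀⠀⠿⠿
⠀⠀⠀⠀⠀⠀⠀⠀⠀⠿⠿
⠀⠀⠀⠀⠀⠀⠀⠀⠀⠿⠿
⠀⠀⣿⠴⠿⠂⠴⠒⠴⠿⠿
⠀⠀⠴⣿⠒⠒⠂⣿⠂⠿⠿
⠀⠀⠴⠒⣿⣾⣿⣿⠴⠿⠿
⠀⠀⠒⠒⠒⠴⠂⠂⣿⠿⠿
⠀⠀⣿⠂⠂⠴⠒⠂⣿⠿⠿
⠀⠀⠒⠿⠒⠂⠂⣿⠒⠿⠿
⠀⠀⣿⠒⠒⠒⠂⣿⠒⠿⠿
⠀⠀⠒⠴⠒⣿⠂⣿⠂⠿⠿

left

⠀⠀⠀⠀⠀⠀⠀⠀⠀⠀⠿
⠀⠀⠀⠀⠀⠀⠀⠀⠀⠀⠿
⠀⠀⠀⠀⠀⠀⠀⠀⠀⠀⠿
⠀⠀⠀⣿⠴⠿⠂⠴⠒⠴⠿
⠀⠀⠀⠴⣿⠒⠒⠂⣿⠂⠿
⠀⠀⠀⠴⠒⣾⠒⣿⣿⠴⠿
⠀⠀⠀⠒⠒⠒⠴⠂⠂⣿⠿
⠀⠀⠀⣿⠂⠂⠴⠒⠂⣿⠿
⠀⠀⠀⠒⠿⠒⠂⠂⣿⠒⠿
⠀⠀⠀⣿⠒⠒⠒⠂⣿⠒⠿
⠀⠀⠀⠒⠴⠒⣿⠂⣿⠂⠿

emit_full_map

⣿⠴⠿⠂⠴⠒⠴
⠴⣿⠒⠒⠂⣿⠂
⠴⠒⣾⠒⣿⣿⠴
⠒⠒⠒⠴⠂⠂⣿
⣿⠂⠂⠴⠒⠂⣿
⠒⠿⠒⠂⠂⣿⠒
⣿⠒⠒⠒⠂⣿⠒
⠒⠴⠒⣿⠂⣿⠂

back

⠀⠀⠀⠀⠀⠀⠀⠀⠀⠀⠿
⠀⠀⠀⠀⠀⠀⠀⠀⠀⠀⠿
⠀⠀⠀⣿⠴⠿⠂⠴⠒⠴⠿
⠀⠀⠀⠴⣿⠒⠒⠂⣿⠂⠿
⠀⠀⠀⠴⠒⣿⠒⣿⣿⠴⠿
⠀⠀⠀⠒⠒⣾⠴⠂⠂⣿⠿
⠀⠀⠀⣿⠂⠂⠴⠒⠂⣿⠿
⠀⠀⠀⠒⠿⠒⠂⠂⣿⠒⠿
⠀⠀⠀⣿⠒⠒⠒⠂⣿⠒⠿
⠀⠀⠀⠒⠴⠒⣿⠂⣿⠂⠿
⠀⠀⠀⠀⠀⠀⠀⠀⠀⠀⠿

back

⠀⠀⠀⠀⠀⠀⠀⠀⠀⠀⠿
⠀⠀⠀⣿⠴⠿⠂⠴⠒⠴⠿
⠀⠀⠀⠴⣿⠒⠒⠂⣿⠂⠿
⠀⠀⠀⠴⠒⣿⠒⣿⣿⠴⠿
⠀⠀⠀⠒⠒⠒⠴⠂⠂⣿⠿
⠀⠀⠀⣿⠂⣾⠴⠒⠂⣿⠿
⠀⠀⠀⠒⠿⠒⠂⠂⣿⠒⠿
⠀⠀⠀⣿⠒⠒⠒⠂⣿⠒⠿
⠀⠀⠀⠒⠴⠒⣿⠂⣿⠂⠿
⠀⠀⠀⠀⠀⠀⠀⠀⠀⠀⠿
⠀⠀⠀⠀⠀⠀⠀⠀⠀⠀⠿

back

⠀⠀⠀⣿⠴⠿⠂⠴⠒⠴⠿
⠀⠀⠀⠴⣿⠒⠒⠂⣿⠂⠿
⠀⠀⠀⠴⠒⣿⠒⣿⣿⠴⠿
⠀⠀⠀⠒⠒⠒⠴⠂⠂⣿⠿
⠀⠀⠀⣿⠂⠂⠴⠒⠂⣿⠿
⠀⠀⠀⠒⠿⣾⠂⠂⣿⠒⠿
⠀⠀⠀⣿⠒⠒⠒⠂⣿⠒⠿
⠀⠀⠀⠒⠴⠒⣿⠂⣿⠂⠿
⠀⠀⠀⠀⠀⠀⠀⠀⠀⠀⠿
⠀⠀⠀⠀⠀⠀⠀⠀⠀⠀⠿
⠿⠿⠿⠿⠿⠿⠿⠿⠿⠿⠿

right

⠀⠀⣿⠴⠿⠂⠴⠒⠴⠿⠿
⠀⠀⠴⣿⠒⠒⠂⣿⠂⠿⠿
⠀⠀⠴⠒⣿⠒⣿⣿⠴⠿⠿
⠀⠀⠒⠒⠒⠴⠂⠂⣿⠿⠿
⠀⠀⣿⠂⠂⠴⠒⠂⣿⠿⠿
⠀⠀⠒⠿⠒⣾⠂⣿⠒⠿⠿
⠀⠀⣿⠒⠒⠒⠂⣿⠒⠿⠿
⠀⠀⠒⠴⠒⣿⠂⣿⠂⠿⠿
⠀⠀⠀⠀⠀⠀⠀⠀⠀⠿⠿
⠀⠀⠀⠀⠀⠀⠀⠀⠀⠿⠿
⠿⠿⠿⠿⠿⠿⠿⠿⠿⠿⠿

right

⠀⣿⠴⠿⠂⠴⠒⠴⠿⠿⠿
⠀⠴⣿⠒⠒⠂⣿⠂⠿⠿⠿
⠀⠴⠒⣿⠒⣿⣿⠴⠿⠿⠿
⠀⠒⠒⠒⠴⠂⠂⣿⠿⠿⠿
⠀⣿⠂⠂⠴⠒⠂⣿⠿⠿⠿
⠀⠒⠿⠒⠂⣾⣿⠒⠿⠿⠿
⠀⣿⠒⠒⠒⠂⣿⠒⠿⠿⠿
⠀⠒⠴⠒⣿⠂⣿⠂⠿⠿⠿
⠀⠀⠀⠀⠀⠀⠀⠀⠿⠿⠿
⠀⠀⠀⠀⠀⠀⠀⠀⠿⠿⠿
⠿⠿⠿⠿⠿⠿⠿⠿⠿⠿⠿

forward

⠀⠀⠀⠀⠀⠀⠀⠀⠿⠿⠿
⠀⣿⠴⠿⠂⠴⠒⠴⠿⠿⠿
⠀⠴⣿⠒⠒⠂⣿⠂⠿⠿⠿
⠀⠴⠒⣿⠒⣿⣿⠴⠿⠿⠿
⠀⠒⠒⠒⠴⠂⠂⣿⠿⠿⠿
⠀⣿⠂⠂⠴⣾⠂⣿⠿⠿⠿
⠀⠒⠿⠒⠂⠂⣿⠒⠿⠿⠿
⠀⣿⠒⠒⠒⠂⣿⠒⠿⠿⠿
⠀⠒⠴⠒⣿⠂⣿⠂⠿⠿⠿
⠀⠀⠀⠀⠀⠀⠀⠀⠿⠿⠿
⠀⠀⠀⠀⠀⠀⠀⠀⠿⠿⠿

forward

⠀⠀⠀⠀⠀⠀⠀⠀⠿⠿⠿
⠀⠀⠀⠀⠀⠀⠀⠀⠿⠿⠿
⠀⣿⠴⠿⠂⠴⠒⠴⠿⠿⠿
⠀⠴⣿⠒⠒⠂⣿⠂⠿⠿⠿
⠀⠴⠒⣿⠒⣿⣿⠴⠿⠿⠿
⠀⠒⠒⠒⠴⣾⠂⣿⠿⠿⠿
⠀⣿⠂⠂⠴⠒⠂⣿⠿⠿⠿
⠀⠒⠿⠒⠂⠂⣿⠒⠿⠿⠿
⠀⣿⠒⠒⠒⠂⣿⠒⠿⠿⠿
⠀⠒⠴⠒⣿⠂⣿⠂⠿⠿⠿
⠀⠀⠀⠀⠀⠀⠀⠀⠿⠿⠿

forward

⠀⠀⠀⠀⠀⠀⠀⠀⠿⠿⠿
⠀⠀⠀⠀⠀⠀⠀⠀⠿⠿⠿
⠀⠀⠀⠀⠀⠀⠀⠀⠿⠿⠿
⠀⣿⠴⠿⠂⠴⠒⠴⠿⠿⠿
⠀⠴⣿⠒⠒⠂⣿⠂⠿⠿⠿
⠀⠴⠒⣿⠒⣾⣿⠴⠿⠿⠿
⠀⠒⠒⠒⠴⠂⠂⣿⠿⠿⠿
⠀⣿⠂⠂⠴⠒⠂⣿⠿⠿⠿
⠀⠒⠿⠒⠂⠂⣿⠒⠿⠿⠿
⠀⣿⠒⠒⠒⠂⣿⠒⠿⠿⠿
⠀⠒⠴⠒⣿⠂⣿⠂⠿⠿⠿

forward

⠀⠀⠀⠀⠀⠀⠀⠀⠿⠿⠿
⠀⠀⠀⠀⠀⠀⠀⠀⠿⠿⠿
⠀⠀⠀⠀⠀⠀⠀⠀⠿⠿⠿
⠀⠀⠀⠂⠂⠒⠒⣿⠿⠿⠿
⠀⣿⠴⠿⠂⠴⠒⠴⠿⠿⠿
⠀⠴⣿⠒⠒⣾⣿⠂⠿⠿⠿
⠀⠴⠒⣿⠒⣿⣿⠴⠿⠿⠿
⠀⠒⠒⠒⠴⠂⠂⣿⠿⠿⠿
⠀⣿⠂⠂⠴⠒⠂⣿⠿⠿⠿
⠀⠒⠿⠒⠂⠂⣿⠒⠿⠿⠿
⠀⣿⠒⠒⠒⠂⣿⠒⠿⠿⠿

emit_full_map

⠀⠀⠂⠂⠒⠒⣿
⣿⠴⠿⠂⠴⠒⠴
⠴⣿⠒⠒⣾⣿⠂
⠴⠒⣿⠒⣿⣿⠴
⠒⠒⠒⠴⠂⠂⣿
⣿⠂⠂⠴⠒⠂⣿
⠒⠿⠒⠂⠂⣿⠒
⣿⠒⠒⠒⠂⣿⠒
⠒⠴⠒⣿⠂⣿⠂

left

⠀⠀⠀⠀⠀⠀⠀⠀⠀⠿⠿
⠀⠀⠀⠀⠀⠀⠀⠀⠀⠿⠿
⠀⠀⠀⠀⠀⠀⠀⠀⠀⠿⠿
⠀⠀⠀⠒⠂⠂⠒⠒⣿⠿⠿
⠀⠀⣿⠴⠿⠂⠴⠒⠴⠿⠿
⠀⠀⠴⣿⠒⣾⠂⣿⠂⠿⠿
⠀⠀⠴⠒⣿⠒⣿⣿⠴⠿⠿
⠀⠀⠒⠒⠒⠴⠂⠂⣿⠿⠿
⠀⠀⣿⠂⠂⠴⠒⠂⣿⠿⠿
⠀⠀⠒⠿⠒⠂⠂⣿⠒⠿⠿
⠀⠀⣿⠒⠒⠒⠂⣿⠒⠿⠿

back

⠀⠀⠀⠀⠀⠀⠀⠀⠀⠿⠿
⠀⠀⠀⠀⠀⠀⠀⠀⠀⠿⠿
⠀⠀⠀⠒⠂⠂⠒⠒⣿⠿⠿
⠀⠀⣿⠴⠿⠂⠴⠒⠴⠿⠿
⠀⠀⠴⣿⠒⠒⠂⣿⠂⠿⠿
⠀⠀⠴⠒⣿⣾⣿⣿⠴⠿⠿
⠀⠀⠒⠒⠒⠴⠂⠂⣿⠿⠿
⠀⠀⣿⠂⠂⠴⠒⠂⣿⠿⠿
⠀⠀⠒⠿⠒⠂⠂⣿⠒⠿⠿
⠀⠀⣿⠒⠒⠒⠂⣿⠒⠿⠿
⠀⠀⠒⠴⠒⣿⠂⣿⠂⠿⠿

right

⠀⠀⠀⠀⠀⠀⠀⠀⠿⠿⠿
⠀⠀⠀⠀⠀⠀⠀⠀⠿⠿⠿
⠀⠀⠒⠂⠂⠒⠒⣿⠿⠿⠿
⠀⣿⠴⠿⠂⠴⠒⠴⠿⠿⠿
⠀⠴⣿⠒⠒⠂⣿⠂⠿⠿⠿
⠀⠴⠒⣿⠒⣾⣿⠴⠿⠿⠿
⠀⠒⠒⠒⠴⠂⠂⣿⠿⠿⠿
⠀⣿⠂⠂⠴⠒⠂⣿⠿⠿⠿
⠀⠒⠿⠒⠂⠂⣿⠒⠿⠿⠿
⠀⣿⠒⠒⠒⠂⣿⠒⠿⠿⠿
⠀⠒⠴⠒⣿⠂⣿⠂⠿⠿⠿

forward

⠀⠀⠀⠀⠀⠀⠀⠀⠿⠿⠿
⠀⠀⠀⠀⠀⠀⠀⠀⠿⠿⠿
⠀⠀⠀⠀⠀⠀⠀⠀⠿⠿⠿
⠀⠀⠒⠂⠂⠒⠒⣿⠿⠿⠿
⠀⣿⠴⠿⠂⠴⠒⠴⠿⠿⠿
⠀⠴⣿⠒⠒⣾⣿⠂⠿⠿⠿
⠀⠴⠒⣿⠒⣿⣿⠴⠿⠿⠿
⠀⠒⠒⠒⠴⠂⠂⣿⠿⠿⠿
⠀⣿⠂⠂⠴⠒⠂⣿⠿⠿⠿
⠀⠒⠿⠒⠂⠂⣿⠒⠿⠿⠿
⠀⣿⠒⠒⠒⠂⣿⠒⠿⠿⠿

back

⠀⠀⠀⠀⠀⠀⠀⠀⠿⠿⠿
⠀⠀⠀⠀⠀⠀⠀⠀⠿⠿⠿
⠀⠀⠒⠂⠂⠒⠒⣿⠿⠿⠿
⠀⣿⠴⠿⠂⠴⠒⠴⠿⠿⠿
⠀⠴⣿⠒⠒⠂⣿⠂⠿⠿⠿
⠀⠴⠒⣿⠒⣾⣿⠴⠿⠿⠿
⠀⠒⠒⠒⠴⠂⠂⣿⠿⠿⠿
⠀⣿⠂⠂⠴⠒⠂⣿⠿⠿⠿
⠀⠒⠿⠒⠂⠂⣿⠒⠿⠿⠿
⠀⣿⠒⠒⠒⠂⣿⠒⠿⠿⠿
⠀⠒⠴⠒⣿⠂⣿⠂⠿⠿⠿

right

⠀⠀⠀⠀⠀⠀⠀⠿⠿⠿⠿
⠀⠀⠀⠀⠀⠀⠀⠿⠿⠿⠿
⠀⠒⠂⠂⠒⠒⣿⠿⠿⠿⠿
⣿⠴⠿⠂⠴⠒⠴⠿⠿⠿⠿
⠴⣿⠒⠒⠂⣿⠂⠿⠿⠿⠿
⠴⠒⣿⠒⣿⣾⠴⠿⠿⠿⠿
⠒⠒⠒⠴⠂⠂⣿⠿⠿⠿⠿
⣿⠂⠂⠴⠒⠂⣿⠿⠿⠿⠿
⠒⠿⠒⠂⠂⣿⠒⠿⠿⠿⠿
⣿⠒⠒⠒⠂⣿⠒⠿⠿⠿⠿
⠒⠴⠒⣿⠂⣿⠂⠿⠿⠿⠿

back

⠀⠀⠀⠀⠀⠀⠀⠿⠿⠿⠿
⠀⠒⠂⠂⠒⠒⣿⠿⠿⠿⠿
⣿⠴⠿⠂⠴⠒⠴⠿⠿⠿⠿
⠴⣿⠒⠒⠂⣿⠂⠿⠿⠿⠿
⠴⠒⣿⠒⣿⣿⠴⠿⠿⠿⠿
⠒⠒⠒⠴⠂⣾⣿⠿⠿⠿⠿
⣿⠂⠂⠴⠒⠂⣿⠿⠿⠿⠿
⠒⠿⠒⠂⠂⣿⠒⠿⠿⠿⠿
⣿⠒⠒⠒⠂⣿⠒⠿⠿⠿⠿
⠒⠴⠒⣿⠂⣿⠂⠿⠿⠿⠿
⠀⠀⠀⠀⠀⠀⠀⠿⠿⠿⠿

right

⠀⠀⠀⠀⠀⠀⠿⠿⠿⠿⠿
⠒⠂⠂⠒⠒⣿⠿⠿⠿⠿⠿
⠴⠿⠂⠴⠒⠴⠿⠿⠿⠿⠿
⣿⠒⠒⠂⣿⠂⠿⠿⠿⠿⠿
⠒⣿⠒⣿⣿⠴⠿⠿⠿⠿⠿
⠒⠒⠴⠂⠂⣾⠿⠿⠿⠿⠿
⠂⠂⠴⠒⠂⣿⠿⠿⠿⠿⠿
⠿⠒⠂⠂⣿⠒⠿⠿⠿⠿⠿
⠒⠒⠒⠂⣿⠒⠿⠿⠿⠿⠿
⠴⠒⣿⠂⣿⠂⠿⠿⠿⠿⠿
⠀⠀⠀⠀⠀⠀⠿⠿⠿⠿⠿

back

⠒⠂⠂⠒⠒⣿⠿⠿⠿⠿⠿
⠴⠿⠂⠴⠒⠴⠿⠿⠿⠿⠿
⣿⠒⠒⠂⣿⠂⠿⠿⠿⠿⠿
⠒⣿⠒⣿⣿⠴⠿⠿⠿⠿⠿
⠒⠒⠴⠂⠂⣿⠿⠿⠿⠿⠿
⠂⠂⠴⠒⠂⣾⠿⠿⠿⠿⠿
⠿⠒⠂⠂⣿⠒⠿⠿⠿⠿⠿
⠒⠒⠒⠂⣿⠒⠿⠿⠿⠿⠿
⠴⠒⣿⠂⣿⠂⠿⠿⠿⠿⠿
⠀⠀⠀⠀⠀⠀⠿⠿⠿⠿⠿
⠀⠀⠀⠀⠀⠀⠿⠿⠿⠿⠿

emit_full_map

⠀⠒⠂⠂⠒⠒⣿
⣿⠴⠿⠂⠴⠒⠴
⠴⣿⠒⠒⠂⣿⠂
⠴⠒⣿⠒⣿⣿⠴
⠒⠒⠒⠴⠂⠂⣿
⣿⠂⠂⠴⠒⠂⣾
⠒⠿⠒⠂⠂⣿⠒
⣿⠒⠒⠒⠂⣿⠒
⠒⠴⠒⣿⠂⣿⠂

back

⠴⠿⠂⠴⠒⠴⠿⠿⠿⠿⠿
⣿⠒⠒⠂⣿⠂⠿⠿⠿⠿⠿
⠒⣿⠒⣿⣿⠴⠿⠿⠿⠿⠿
⠒⠒⠴⠂⠂⣿⠿⠿⠿⠿⠿
⠂⠂⠴⠒⠂⣿⠿⠿⠿⠿⠿
⠿⠒⠂⠂⣿⣾⠿⠿⠿⠿⠿
⠒⠒⠒⠂⣿⠒⠿⠿⠿⠿⠿
⠴⠒⣿⠂⣿⠂⠿⠿⠿⠿⠿
⠀⠀⠀⠀⠀⠀⠿⠿⠿⠿⠿
⠀⠀⠀⠀⠀⠀⠿⠿⠿⠿⠿
⠿⠿⠿⠿⠿⠿⠿⠿⠿⠿⠿

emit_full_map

⠀⠒⠂⠂⠒⠒⣿
⣿⠴⠿⠂⠴⠒⠴
⠴⣿⠒⠒⠂⣿⠂
⠴⠒⣿⠒⣿⣿⠴
⠒⠒⠒⠴⠂⠂⣿
⣿⠂⠂⠴⠒⠂⣿
⠒⠿⠒⠂⠂⣿⣾
⣿⠒⠒⠒⠂⣿⠒
⠒⠴⠒⣿⠂⣿⠂
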